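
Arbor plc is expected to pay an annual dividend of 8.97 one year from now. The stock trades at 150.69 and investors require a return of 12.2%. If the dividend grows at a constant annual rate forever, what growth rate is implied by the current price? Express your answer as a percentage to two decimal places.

6.25%

P = D₁/(r−g) ⇒ g = r − D₁/P = 0.122 − 8.97/150.69 = 0.062474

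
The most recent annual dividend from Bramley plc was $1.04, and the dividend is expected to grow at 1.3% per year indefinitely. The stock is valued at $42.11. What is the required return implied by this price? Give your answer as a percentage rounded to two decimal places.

D₁ = $1.04 × 1.013 = $1.0535
P = D₁/(r − g) ⇒ r = D₁/P + g = $1.0535/$42.11 + 0.013 = 0.025018 + 0.013 = 0.038018

3.80%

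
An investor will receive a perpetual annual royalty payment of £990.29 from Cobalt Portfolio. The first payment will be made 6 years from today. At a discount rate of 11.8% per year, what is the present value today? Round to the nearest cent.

£4804.76

Value at end of year 5: C / r = £990.29 / 0.118 = £8,392.2881
Discount to today: PV = £8,392.2881 / (1 + 0.118)^5 = £8,392.2881 / 1.746663 = £4,804.76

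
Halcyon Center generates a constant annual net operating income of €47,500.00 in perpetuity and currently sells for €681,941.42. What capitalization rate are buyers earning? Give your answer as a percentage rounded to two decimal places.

P = C/r ⇒ r = C/P = €47,500.00/€681,941.42 = 0.069654

6.97%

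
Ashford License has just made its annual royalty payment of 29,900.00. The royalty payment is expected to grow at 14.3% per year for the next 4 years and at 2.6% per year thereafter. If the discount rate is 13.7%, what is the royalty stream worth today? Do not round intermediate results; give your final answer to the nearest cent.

403439.23

D_1 = 34175.70000
D_2 = 39062.82510
D_3 = 44648.80909
D_4 = 51033.58879
Terminal value at year 4: TV = D_4×(1+g_2)/(r−g_2) = 52360.46210/0.111 = 471715.87475
P_0 = D_1/(1+r)^1 + D_2/(1+r)^2 + D_3/(1+r)^3 + D_4/(1+r)^4 + TV/(1+r)^4
    = 30057.78364 + 30216.39991 + 30375.85321 + 30536.14795 + 282253.04323 = 403439.22794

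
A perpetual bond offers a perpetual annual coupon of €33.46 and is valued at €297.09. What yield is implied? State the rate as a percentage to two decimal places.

11.26%

P = C/r ⇒ r = C/P = €33.46/€297.09 = 0.112626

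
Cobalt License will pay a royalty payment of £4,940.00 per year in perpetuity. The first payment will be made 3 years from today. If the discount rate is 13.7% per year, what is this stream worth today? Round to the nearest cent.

£27892.37

Value at end of year 2: C / r = £4,940.00 / 0.137 = £36,058.3942
Discount to today: PV = £36,058.3942 / (1 + 0.137)^2 = £36,058.3942 / 1.292769 = £27,892.37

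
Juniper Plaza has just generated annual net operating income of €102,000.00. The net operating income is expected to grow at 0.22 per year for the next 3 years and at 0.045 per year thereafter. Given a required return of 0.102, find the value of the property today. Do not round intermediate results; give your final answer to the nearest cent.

D_1 = 124440.00000
D_2 = 151816.80000
D_3 = 185216.49600
Terminal value at year 3: TV = D_3×(1+g_2)/(r−g_2) = 193551.23832/0.057 = 3395635.76000
P_0 = D_1/(1+r)^1 + D_2/(1+r)^2 + D_3/(1+r)^3 + TV/(1+r)^3
    = 112921.96007 + 125013.42222 + 138399.61444 + 2537326.26470 = 2913661.26143

€2913661.26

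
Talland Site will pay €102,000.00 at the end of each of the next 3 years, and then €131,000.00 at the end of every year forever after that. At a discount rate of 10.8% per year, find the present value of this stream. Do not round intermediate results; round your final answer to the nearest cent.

€1141848.00

PV of 3-year annuity: €102,000.00 × [1 − (1+0.108)^−3] / 0.108 = 250128.50563
Perpetuity value at year 3: €131,000.00 / 0.108 = 1212962.96296
PV of perpetuity: 1212962.96296 / (1+0.108)^3 = 891719.49005
Total PV = 250128.50563 + 891719.49005 = 1141847.99568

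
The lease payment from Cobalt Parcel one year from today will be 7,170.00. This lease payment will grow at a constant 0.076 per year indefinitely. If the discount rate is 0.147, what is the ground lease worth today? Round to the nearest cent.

100985.92

Growing perpetuity: P = D₁ / (r − g) = 7,170.0000 / (0.147 − 0.076) = 100,985.92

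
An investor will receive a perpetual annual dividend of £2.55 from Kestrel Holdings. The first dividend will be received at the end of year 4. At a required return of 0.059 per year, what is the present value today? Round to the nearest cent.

£36.39

Value at end of year 3: C / r = £2.55 / 0.059 = £43.2203
Discount to today: PV = £43.2203 / (1 + 0.059)^3 = £43.2203 / 1.187648 = £36.39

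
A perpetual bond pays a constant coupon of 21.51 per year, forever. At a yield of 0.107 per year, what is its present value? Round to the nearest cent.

Level perpetuity: PV = C / r = 21.51 / 0.107 = 201.03

201.03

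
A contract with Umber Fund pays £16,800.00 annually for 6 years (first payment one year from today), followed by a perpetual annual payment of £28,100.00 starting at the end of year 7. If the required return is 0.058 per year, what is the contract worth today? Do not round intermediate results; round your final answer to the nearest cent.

£428566.11

PV of 6-year annuity: £16,800.00 × [1 − (1+0.058)^−6] / 0.058 = 83132.71601
Perpetuity value at year 6: £28,100.00 / 0.058 = 484482.75862
PV of perpetuity: 484482.75862 / (1+0.058)^6 = 345433.39435
Total PV = 83132.71601 + 345433.39435 = 428566.11036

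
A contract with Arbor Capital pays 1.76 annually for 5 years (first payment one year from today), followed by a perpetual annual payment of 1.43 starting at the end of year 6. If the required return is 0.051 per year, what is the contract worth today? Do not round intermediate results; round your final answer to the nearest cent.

29.46

PV of 5-year annuity: 1.76 × [1 − (1+0.051)^−5] / 0.051 = 7.59886
Perpetuity value at year 5: 1.43 / 0.051 = 28.03922
PV of perpetuity: 28.03922 / (1+0.051)^5 = 21.86514
Total PV = 7.59886 + 21.86514 = 29.46400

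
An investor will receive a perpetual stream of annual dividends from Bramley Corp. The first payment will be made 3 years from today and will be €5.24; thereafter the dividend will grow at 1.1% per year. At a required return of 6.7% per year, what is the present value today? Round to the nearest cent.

€82.19

Value at end of year 2: C₁ / (r − g) = €5.24 / (0.067 − 0.011) = €93.5714
Discount to today: PV = €93.5714 / (1 + 0.067)^2 = €93.5714 / 1.138489 = €82.19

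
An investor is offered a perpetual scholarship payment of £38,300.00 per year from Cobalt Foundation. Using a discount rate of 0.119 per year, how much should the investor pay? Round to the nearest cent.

Level perpetuity: PV = C / r = £38,300.00 / 0.119 = £321,848.74

£321848.74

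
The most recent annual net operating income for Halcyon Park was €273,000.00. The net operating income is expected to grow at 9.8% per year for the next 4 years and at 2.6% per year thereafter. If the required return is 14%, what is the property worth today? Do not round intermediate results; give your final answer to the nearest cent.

D_1 = 299754.00000
D_2 = 329129.89200
D_3 = 361384.62142
D_4 = 396800.31431
Terminal value at year 4: TV = D_4×(1+g_2)/(r−g_2) = 407117.12249/0.114 = 3571202.82883
P_0 = D_1/(1+r)^1 + D_2/(1+r)^2 + D_3/(1+r)^3 + D_4/(1+r)^4 + TV/(1+r)^4
    = 262942.10526 + 253254.76454 + 243924.32585 + 234937.64016 + 2114438.76144 = 3109497.59726

€3109497.60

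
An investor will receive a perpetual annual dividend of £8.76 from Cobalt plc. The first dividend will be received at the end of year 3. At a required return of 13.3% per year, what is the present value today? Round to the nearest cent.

£51.31

Value at end of year 2: C / r = £8.76 / 0.133 = £65.8647
Discount to today: PV = £65.8647 / (1 + 0.133)^2 = £65.8647 / 1.283689 = £51.31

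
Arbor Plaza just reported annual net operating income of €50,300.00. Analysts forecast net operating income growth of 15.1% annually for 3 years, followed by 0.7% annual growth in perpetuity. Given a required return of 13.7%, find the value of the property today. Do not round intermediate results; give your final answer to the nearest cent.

D_1 = 57895.30000
D_2 = 66637.49030
D_3 = 76699.75134
Terminal value at year 3: TV = D_3×(1+g_2)/(r−g_2) = 77236.64959/0.13 = 594128.07380
P_0 = D_1/(1+r)^1 + D_2/(1+r)^2 + D_3/(1+r)^3 + TV/(1+r)^3
    = 50919.34916 + 51546.32444 + 52181.01973 + 404202.20666 = 558848.89999

€558848.90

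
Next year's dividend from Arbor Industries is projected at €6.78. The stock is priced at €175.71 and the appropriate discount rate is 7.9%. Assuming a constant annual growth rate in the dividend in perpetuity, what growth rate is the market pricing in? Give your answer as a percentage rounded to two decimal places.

P = D₁/(r−g) ⇒ g = r − D₁/P = 0.079 − €6.78/€175.71 = 0.040414

4.04%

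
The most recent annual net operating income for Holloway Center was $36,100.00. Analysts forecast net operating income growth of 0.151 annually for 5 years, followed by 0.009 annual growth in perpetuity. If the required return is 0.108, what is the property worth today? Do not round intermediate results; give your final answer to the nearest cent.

$647717.43

D_1 = 41551.10000
D_2 = 47825.31610
D_3 = 55046.93883
D_4 = 63359.02659
D_5 = 72926.23961
Terminal value at year 5: TV = D_5×(1+g_2)/(r−g_2) = 73582.57577/0.099 = 743258.34108
P_0 = D_1/(1+r)^1 + D_2/(1+r)^2 + D_3/(1+r)^3 + D_4/(1+r)^4 + D_5/(1+r)^5 + TV/(1+r)^5
    = 37500.99278 + 38956.35622 + 40468.20037 + 42038.71717 + 43670.18363 + 445082.98264 = 647717.43281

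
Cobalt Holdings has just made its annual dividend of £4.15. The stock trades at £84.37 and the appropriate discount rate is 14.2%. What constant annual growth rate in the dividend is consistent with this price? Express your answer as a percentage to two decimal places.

P = D₀(1+g)/(r−g) ⇒ P(r−g) = D₀(1+g) ⇒ g(P+D₀) = P·r − D₀
g = (P·r − D₀)/(P + D₀) = (£84.37×0.142 − £4.15) / (£84.37 + £4.15) = 0.088461

8.85%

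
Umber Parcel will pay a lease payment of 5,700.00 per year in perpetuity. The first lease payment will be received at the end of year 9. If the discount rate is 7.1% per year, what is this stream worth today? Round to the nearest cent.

46376.80

Value at end of year 8: C / r = 5,700.00 / 0.071 = 80,281.6901
Discount to today: PV = 80,281.6901 / (1 + 0.071)^8 = 80,281.6901 / 1.731075 = 46,376.80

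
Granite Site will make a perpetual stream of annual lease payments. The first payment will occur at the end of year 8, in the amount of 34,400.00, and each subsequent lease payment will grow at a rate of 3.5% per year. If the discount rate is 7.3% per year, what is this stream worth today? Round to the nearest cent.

552811.15

Value at end of year 7: C₁ / (r − g) = 34,400.00 / (0.073 − 0.035) = 905,263.1579
Discount to today: PV = 905,263.1579 / (1 + 0.073)^7 = 905,263.1579 / 1.637563 = 552,811.15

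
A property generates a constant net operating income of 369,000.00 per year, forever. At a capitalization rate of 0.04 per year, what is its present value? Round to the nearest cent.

9225000.00

Level perpetuity: PV = C / r = 369,000.00 / 0.04 = 9,225,000.00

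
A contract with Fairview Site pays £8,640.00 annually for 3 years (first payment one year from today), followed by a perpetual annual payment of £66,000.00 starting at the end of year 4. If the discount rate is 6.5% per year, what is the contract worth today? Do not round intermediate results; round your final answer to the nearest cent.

£863468.06

PV of 3-year annuity: £8,640.00 × [1 − (1+0.065)^−3] / 0.065 = 22882.82841
Perpetuity value at year 3: £66,000.00 / 0.065 = 1015384.61538
PV of perpetuity: 1015384.61538 / (1+0.065)^3 = 840585.23168
Total PV = 22882.82841 + 840585.23168 = 863468.06009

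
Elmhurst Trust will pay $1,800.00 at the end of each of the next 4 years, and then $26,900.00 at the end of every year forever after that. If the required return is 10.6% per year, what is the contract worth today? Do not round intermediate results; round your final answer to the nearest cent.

PV of 4-year annuity: $1,800.00 × [1 − (1+0.106)^−4] / 0.106 = 5632.43165
Perpetuity value at year 4: $26,900.00 / 0.106 = 253773.58491
PV of perpetuity: 253773.58491 / (1+0.106)^4 = 169600.02302
Total PV = 5632.43165 + 169600.02302 = 175232.45467

$175232.45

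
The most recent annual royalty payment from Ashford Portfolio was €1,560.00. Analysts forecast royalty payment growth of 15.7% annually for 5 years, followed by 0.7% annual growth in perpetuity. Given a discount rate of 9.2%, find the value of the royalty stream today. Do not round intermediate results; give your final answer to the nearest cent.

€33985.25

D_1 = 1804.92000
D_2 = 2088.29244
D_3 = 2416.15435
D_4 = 2795.49059
D_5 = 3234.38261
Terminal value at year 5: TV = D_5×(1+g_2)/(r−g_2) = 3257.02329/0.085 = 38317.92102
P_0 = D_1/(1+r)^1 + D_2/(1+r)^2 + D_3/(1+r)^3 + D_4/(1+r)^4 + D_5/(1+r)^5 + TV/(1+r)^5
    = 1652.85714 + 1751.24150 + 1855.48206 + 1965.92742 + 2082.94691 + 24676.79459 = 33985.24963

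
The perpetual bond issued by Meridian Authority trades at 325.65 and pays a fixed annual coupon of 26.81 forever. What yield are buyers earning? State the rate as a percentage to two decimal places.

8.23%

P = C/r ⇒ r = C/P = 26.81/325.65 = 0.082328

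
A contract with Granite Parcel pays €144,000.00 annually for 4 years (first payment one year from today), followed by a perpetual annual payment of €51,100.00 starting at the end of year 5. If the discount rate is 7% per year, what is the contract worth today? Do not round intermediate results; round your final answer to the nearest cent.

€1044671.93

PV of 4-year annuity: €144,000.00 × [1 − (1+0.07)^−4] / 0.07 = 487758.42093
Perpetuity value at year 4: €51,100.00 / 0.07 = 730000.00000
PV of perpetuity: 730000.00000 / (1+0.07)^4 = 556913.50479
Total PV = 487758.42093 + 556913.50479 = 1044671.92573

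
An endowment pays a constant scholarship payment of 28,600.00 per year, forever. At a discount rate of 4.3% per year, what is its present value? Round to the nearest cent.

665116.28

Level perpetuity: PV = C / r = 28,600.00 / 0.043 = 665,116.28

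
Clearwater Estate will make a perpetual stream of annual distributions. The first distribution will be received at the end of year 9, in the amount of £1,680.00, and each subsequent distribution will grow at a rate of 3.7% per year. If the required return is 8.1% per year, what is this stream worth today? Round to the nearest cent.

£20476.28

Value at end of year 8: C₁ / (r − g) = £1,680.00 / (0.081 − 0.037) = £38,181.8182
Discount to today: PV = £38,181.8182 / (1 + 0.081)^8 = £38,181.8182 / 1.864685 = £20,476.28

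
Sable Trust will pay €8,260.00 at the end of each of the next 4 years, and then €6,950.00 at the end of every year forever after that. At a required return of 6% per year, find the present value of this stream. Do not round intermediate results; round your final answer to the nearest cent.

€120372.62

PV of 4-year annuity: €8,260.00 × [1 − (1+0.06)^−4] / 0.06 = 28621.77236
Perpetuity value at year 4: €6,950.00 / 0.06 = 115833.33333
PV of perpetuity: 115833.33333 / (1+0.06)^4 = 91750.84933
Total PV = 28621.77236 + 91750.84933 = 120372.62169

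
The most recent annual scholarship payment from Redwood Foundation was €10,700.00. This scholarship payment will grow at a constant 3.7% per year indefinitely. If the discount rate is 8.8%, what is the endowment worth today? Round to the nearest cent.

€217566.67

D₁ = D₀ × (1 + g) = €10,700.00 × 1.037 = €11,095.9000
Growing perpetuity: P = D₁ / (r − g) = €11,095.9000 / (0.088 − 0.037) = €217,566.67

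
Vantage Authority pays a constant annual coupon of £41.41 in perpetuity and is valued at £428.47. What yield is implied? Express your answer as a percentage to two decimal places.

P = C/r ⇒ r = C/P = £41.41/£428.47 = 0.096646

9.66%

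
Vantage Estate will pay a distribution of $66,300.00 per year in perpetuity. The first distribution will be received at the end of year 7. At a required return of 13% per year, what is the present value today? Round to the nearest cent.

$244962.45

Value at end of year 6: C / r = $66,300.00 / 0.13 = $510,000.0000
Discount to today: PV = $510,000.0000 / (1 + 0.13)^6 = $510,000.0000 / 2.081952 = $244,962.45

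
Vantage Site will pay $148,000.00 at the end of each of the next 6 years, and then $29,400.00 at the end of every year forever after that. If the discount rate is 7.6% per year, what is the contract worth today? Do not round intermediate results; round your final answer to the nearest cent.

$941832.78

PV of 6-year annuity: $148,000.00 × [1 − (1+0.076)^−6] / 0.076 = 692568.46408
Perpetuity value at year 6: $29,400.00 / 0.076 = 386842.10526
PV of perpetuity: 386842.10526 / (1+0.076)^6 = 249264.31578
Total PV = 692568.46408 + 249264.31578 = 941832.77986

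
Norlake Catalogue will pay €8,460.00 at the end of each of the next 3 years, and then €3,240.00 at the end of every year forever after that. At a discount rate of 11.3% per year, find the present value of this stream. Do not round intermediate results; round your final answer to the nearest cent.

PV of 3-year annuity: €8,460.00 × [1 − (1+0.113)^−3] / 0.113 = 20566.43181
Perpetuity value at year 3: €3,240.00 / 0.113 = 28672.56637
PV of perpetuity: 28672.56637 / (1+0.113)^3 = 20796.06057
Total PV = 20566.43181 + 20796.06057 = 41362.49238

€41362.49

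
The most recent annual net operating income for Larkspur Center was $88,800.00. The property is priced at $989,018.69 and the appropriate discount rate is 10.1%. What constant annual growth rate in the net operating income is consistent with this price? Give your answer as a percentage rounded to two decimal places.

1.03%

P = D₀(1+g)/(r−g) ⇒ P(r−g) = D₀(1+g) ⇒ g(P+D₀) = P·r − D₀
g = (P·r − D₀)/(P + D₀) = ($989,018.69×0.101 − $88,800.00) / ($989,018.69 + $88,800.00) = 0.010290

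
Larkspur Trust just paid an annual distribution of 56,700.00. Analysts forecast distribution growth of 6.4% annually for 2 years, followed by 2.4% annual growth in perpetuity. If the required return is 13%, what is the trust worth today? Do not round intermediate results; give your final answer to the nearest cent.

589286.16

D_1 = 60328.80000
D_2 = 64189.84320
Terminal value at year 2: TV = D_2×(1+g_2)/(r−g_2) = 65730.39944/0.106 = 620098.10789
P_0 = D_1/(1+r)^1 + D_2/(1+r)^2 + TV/(1+r)^2
    = 53388.31858 + 50270.06281 + 485627.77656 = 589286.15796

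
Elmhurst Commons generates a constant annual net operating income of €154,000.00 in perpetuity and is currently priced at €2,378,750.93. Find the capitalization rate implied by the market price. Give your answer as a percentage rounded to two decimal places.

P = C/r ⇒ r = C/P = €154,000.00/€2,378,750.93 = 0.064740

6.47%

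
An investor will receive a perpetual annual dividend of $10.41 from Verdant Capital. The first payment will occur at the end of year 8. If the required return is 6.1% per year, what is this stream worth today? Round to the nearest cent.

Value at end of year 7: C / r = $10.41 / 0.061 = $170.6557
Discount to today: PV = $170.6557 / (1 + 0.061)^7 = $170.6557 / 1.513588 = $112.75

$112.75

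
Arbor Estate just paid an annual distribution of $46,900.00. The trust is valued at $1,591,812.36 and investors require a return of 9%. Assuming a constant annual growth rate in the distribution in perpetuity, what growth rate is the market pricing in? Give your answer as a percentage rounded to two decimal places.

P = D₀(1+g)/(r−g) ⇒ P(r−g) = D₀(1+g) ⇒ g(P+D₀) = P·r − D₀
g = (P·r − D₀)/(P + D₀) = ($1,591,812.36×0.09 − $46,900.00) / ($1,591,812.36 + $46,900.00) = 0.058804

5.88%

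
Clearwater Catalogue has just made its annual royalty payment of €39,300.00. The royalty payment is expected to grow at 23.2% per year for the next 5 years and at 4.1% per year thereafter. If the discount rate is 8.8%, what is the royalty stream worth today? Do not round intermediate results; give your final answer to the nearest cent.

D_1 = 48417.60000
D_2 = 59650.48320
D_3 = 73489.39530
D_4 = 90538.93501
D_5 = 111543.96794
Terminal value at year 5: TV = D_5×(1+g_2)/(r−g_2) = 116117.27062/0.047 = 2470580.22597
P_0 = D_1/(1+r)^1 + D_2/(1+r)^2 + D_3/(1+r)^3 + D_4/(1+r)^4 + D_5/(1+r)^5 + TV/(1+r)^5
    = 44501.47059 + 50391.37111 + 57060.81728 + 64612.98428 + 73164.70278 + 1620520.33187 = 1910251.67791

€1910251.68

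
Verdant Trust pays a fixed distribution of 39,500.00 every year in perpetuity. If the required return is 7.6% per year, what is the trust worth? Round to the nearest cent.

519736.84

Level perpetuity: PV = C / r = 39,500.00 / 0.076 = 519,736.84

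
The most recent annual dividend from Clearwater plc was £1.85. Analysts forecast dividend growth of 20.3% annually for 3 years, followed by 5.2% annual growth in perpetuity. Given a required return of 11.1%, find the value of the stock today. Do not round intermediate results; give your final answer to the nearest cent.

D_1 = 2.22555
D_2 = 2.67734
D_3 = 3.22084
Terminal value at year 3: TV = D_3×(1+g_2)/(r−g_2) = 3.38832/0.059 = 57.42914
P_0 = D_1/(1+r)^1 + D_2/(1+r)^2 + D_3/(1+r)^3 + TV/(1+r)^3
    = 2.00320 + 2.16908 + 2.34869 + 41.87841 = 48.39937

£48.40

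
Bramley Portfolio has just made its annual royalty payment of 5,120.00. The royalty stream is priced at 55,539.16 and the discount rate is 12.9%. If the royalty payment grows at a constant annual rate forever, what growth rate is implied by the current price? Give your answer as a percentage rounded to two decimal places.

P = D₀(1+g)/(r−g) ⇒ P(r−g) = D₀(1+g) ⇒ g(P+D₀) = P·r − D₀
g = (P·r − D₀)/(P + D₀) = (55,539.16×0.129 − 5,120.00) / (55,539.16 + 5,120.00) = 0.033706

3.37%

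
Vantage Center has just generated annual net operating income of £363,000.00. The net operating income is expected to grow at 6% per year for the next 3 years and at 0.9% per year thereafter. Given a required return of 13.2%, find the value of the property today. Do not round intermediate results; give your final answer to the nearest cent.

£3401206.33

D_1 = 384780.00000
D_2 = 407866.80000
D_3 = 432338.80800
Terminal value at year 3: TV = D_3×(1+g_2)/(r−g_2) = 436229.85727/0.123 = 3546584.20546
P_0 = D_1/(1+r)^1 + D_2/(1+r)^2 + D_3/(1+r)^3 + TV/(1+r)^3
    = 339911.66078 + 318291.83783 + 298047.12730 + 2444955.70279 = 3401206.32869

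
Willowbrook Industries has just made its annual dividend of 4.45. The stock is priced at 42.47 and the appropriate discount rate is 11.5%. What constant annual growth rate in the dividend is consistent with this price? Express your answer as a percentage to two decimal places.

0.93%

P = D₀(1+g)/(r−g) ⇒ P(r−g) = D₀(1+g) ⇒ g(P+D₀) = P·r − D₀
g = (P·r − D₀)/(P + D₀) = (42.47×0.115 − 4.45) / (42.47 + 4.45) = 0.009251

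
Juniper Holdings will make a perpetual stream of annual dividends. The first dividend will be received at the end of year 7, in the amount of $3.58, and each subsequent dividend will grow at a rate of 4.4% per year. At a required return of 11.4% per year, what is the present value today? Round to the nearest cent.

Value at end of year 6: C₁ / (r − g) = $3.58 / (0.114 − 0.044) = $51.1429
Discount to today: PV = $51.1429 / (1 + 0.114)^6 = $51.1429 / 1.911222 = $26.76

$26.76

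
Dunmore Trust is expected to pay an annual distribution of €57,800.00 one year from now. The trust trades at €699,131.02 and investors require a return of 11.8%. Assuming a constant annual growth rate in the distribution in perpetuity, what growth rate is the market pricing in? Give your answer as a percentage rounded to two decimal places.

P = D₁/(r−g) ⇒ g = r − D₁/P = 0.118 − €57,800.00/€699,131.02 = 0.035326

3.53%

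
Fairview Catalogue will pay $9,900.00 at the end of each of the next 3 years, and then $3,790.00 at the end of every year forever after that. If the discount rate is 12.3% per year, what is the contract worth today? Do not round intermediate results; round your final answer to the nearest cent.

$45412.87

PV of 3-year annuity: $9,900.00 × [1 − (1+0.123)^−3] / 0.123 = 23656.08301
Perpetuity value at year 3: $3,790.00 / 0.123 = 30813.00813
PV of perpetuity: 30813.00813 / (1+0.123)^3 = 21756.79049
Total PV = 23656.08301 + 21756.79049 = 45412.87350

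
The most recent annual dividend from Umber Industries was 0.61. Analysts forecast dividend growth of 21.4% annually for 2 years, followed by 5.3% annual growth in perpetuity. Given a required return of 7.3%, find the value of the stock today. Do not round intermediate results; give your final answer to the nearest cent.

D_1 = 0.74054
D_2 = 0.89902
Terminal value at year 2: TV = D_2×(1+g_2)/(r−g_2) = 0.94666/0.02 = 47.33317
P_0 = D_1/(1+r)^1 + D_2/(1+r)^2 + TV/(1+r)^2
    = 0.69016 + 0.78085 + 41.11177 = 42.58278

42.58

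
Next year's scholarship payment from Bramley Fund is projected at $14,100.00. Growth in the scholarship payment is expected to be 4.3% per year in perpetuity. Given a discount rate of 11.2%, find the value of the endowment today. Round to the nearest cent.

$204347.83

Growing perpetuity: P = D₁ / (r − g) = $14,100.0000 / (0.112 − 0.043) = $204,347.83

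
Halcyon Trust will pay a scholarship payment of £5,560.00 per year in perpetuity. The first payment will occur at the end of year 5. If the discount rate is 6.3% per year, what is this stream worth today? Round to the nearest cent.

Value at end of year 4: C / r = £5,560.00 / 0.063 = £88,253.9683
Discount to today: PV = £88,253.9683 / (1 + 0.063)^4 = £88,253.9683 / 1.276830 = £69,119.59

£69119.59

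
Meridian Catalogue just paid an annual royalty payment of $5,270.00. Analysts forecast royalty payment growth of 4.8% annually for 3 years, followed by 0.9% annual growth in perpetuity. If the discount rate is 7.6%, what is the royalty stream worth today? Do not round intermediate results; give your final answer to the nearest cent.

$88330.06

D_1 = 5522.96000
D_2 = 5788.06208
D_3 = 6065.88906
Terminal value at year 3: TV = D_3×(1+g_2)/(r−g_2) = 6120.48206/0.067 = 91350.47853
P_0 = D_1/(1+r)^1 + D_2/(1+r)^2 + D_3/(1+r)^3 + TV/(1+r)^3
    = 5132.86245 + 4999.29354 + 4869.20040 + 73328.70456 = 88330.06095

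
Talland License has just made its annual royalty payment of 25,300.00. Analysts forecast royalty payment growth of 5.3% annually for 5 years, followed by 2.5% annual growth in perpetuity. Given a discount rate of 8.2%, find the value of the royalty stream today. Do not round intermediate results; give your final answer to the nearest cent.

513853.58

D_1 = 26640.90000
D_2 = 28052.86770
D_3 = 29539.66969
D_4 = 31105.27218
D_5 = 32753.85161
Terminal value at year 5: TV = D_5×(1+g_2)/(r−g_2) = 33572.69790/0.057 = 588994.69995
P_0 = D_1/(1+r)^1 + D_2/(1+r)^2 + D_3/(1+r)^3 + D_4/(1+r)^4 + D_5/(1+r)^5 + TV/(1+r)^5
    = 24621.90388 + 23961.98224 + 23319.74797 + 22694.72700 + 22086.45797 + 397168.76182 = 513853.58089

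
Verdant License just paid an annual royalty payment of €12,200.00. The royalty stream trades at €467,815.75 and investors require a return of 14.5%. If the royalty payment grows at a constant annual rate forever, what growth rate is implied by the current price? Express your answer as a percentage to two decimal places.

11.59%

P = D₀(1+g)/(r−g) ⇒ P(r−g) = D₀(1+g) ⇒ g(P+D₀) = P·r − D₀
g = (P·r − D₀)/(P + D₀) = (€467,815.75×0.145 − €12,200.00) / (€467,815.75 + €12,200.00) = 0.115899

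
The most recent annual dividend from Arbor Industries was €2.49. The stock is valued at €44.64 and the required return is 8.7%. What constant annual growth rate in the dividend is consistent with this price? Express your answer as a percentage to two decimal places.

P = D₀(1+g)/(r−g) ⇒ P(r−g) = D₀(1+g) ⇒ g(P+D₀) = P·r − D₀
g = (P·r − D₀)/(P + D₀) = (€44.64×0.087 − €2.49) / (€44.64 + €2.49) = 0.029571

2.96%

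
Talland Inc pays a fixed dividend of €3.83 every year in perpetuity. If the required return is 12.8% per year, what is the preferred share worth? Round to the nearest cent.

Level perpetuity: PV = C / r = €3.83 / 0.128 = €29.92

€29.92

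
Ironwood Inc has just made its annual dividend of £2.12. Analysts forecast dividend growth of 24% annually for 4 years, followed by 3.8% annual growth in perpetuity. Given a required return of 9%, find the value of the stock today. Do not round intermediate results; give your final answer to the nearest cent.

D_1 = 2.62880
D_2 = 3.25971
D_3 = 4.04204
D_4 = 5.01213
Terminal value at year 4: TV = D_4×(1+g_2)/(r−g_2) = 5.20259/0.052 = 100.04989
P_0 = D_1/(1+r)^1 + D_2/(1+r)^2 + D_3/(1+r)^3 + D_4/(1+r)^4 + TV/(1+r)^4
    = 2.41174 + 2.74363 + 3.12120 + 3.55072 + 70.87786 = 82.70516

£82.71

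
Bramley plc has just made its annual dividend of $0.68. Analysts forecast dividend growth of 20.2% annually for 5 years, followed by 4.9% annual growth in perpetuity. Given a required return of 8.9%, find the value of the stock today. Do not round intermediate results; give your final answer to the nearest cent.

D_1 = 0.81736
D_2 = 0.98247
D_3 = 1.18092
D_4 = 1.41947
D_5 = 1.70621
Terminal value at year 5: TV = D_5×(1+g_2)/(r−g_2) = 1.78981/0.04 = 44.74523
P_0 = D_1/(1+r)^1 + D_2/(1+r)^2 + D_3/(1+r)^3 + D_4/(1+r)^4 + D_5/(1+r)^5 + TV/(1+r)^5
    = 0.75056 + 0.82844 + 0.91441 + 1.00929 + 1.11402 + 29.21510 = 33.83181

$33.83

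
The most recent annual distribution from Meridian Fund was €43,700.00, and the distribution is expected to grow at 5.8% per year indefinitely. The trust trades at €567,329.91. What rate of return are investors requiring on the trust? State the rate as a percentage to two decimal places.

D₁ = €43,700.00 × 1.058 = €46,234.6000
P = D₁/(r − g) ⇒ r = D₁/P + g = €46,234.6000/€567,329.91 + 0.058 = 0.081495 + 0.058 = 0.139495

13.95%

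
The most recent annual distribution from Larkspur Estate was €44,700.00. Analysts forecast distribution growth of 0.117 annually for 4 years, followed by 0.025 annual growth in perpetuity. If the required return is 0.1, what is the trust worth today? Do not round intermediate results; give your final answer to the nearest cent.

D_1 = 49929.90000
D_2 = 55771.69830
D_3 = 62296.98700
D_4 = 69585.73448
Terminal value at year 4: TV = D_4×(1+g_2)/(r−g_2) = 71325.37784/0.075 = 951005.03790
P_0 = D_1/(1+r)^1 + D_2/(1+r)^2 + D_3/(1+r)^3 + D_4/(1+r)^4 + TV/(1+r)^4
    = 45390.81818 + 46092.31264 + 46804.64839 + 47527.99295 + 649549.23700 = 835365.00917

€835365.01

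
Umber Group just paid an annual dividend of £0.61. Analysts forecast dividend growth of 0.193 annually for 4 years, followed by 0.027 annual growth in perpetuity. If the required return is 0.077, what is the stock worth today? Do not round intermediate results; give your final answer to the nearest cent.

£22.04

D_1 = 0.72773
D_2 = 0.86818
D_3 = 1.03574
D_4 = 1.23564
Terminal value at year 4: TV = D_4×(1+g_2)/(r−g_2) = 1.26900/0.05 = 25.38003
P_0 = D_1/(1+r)^1 + D_2/(1+r)^2 + D_3/(1+r)^3 + D_4/(1+r)^4 + TV/(1+r)^4
    = 0.67570 + 0.74848 + 0.82909 + 0.91839 + 18.86380 = 22.03547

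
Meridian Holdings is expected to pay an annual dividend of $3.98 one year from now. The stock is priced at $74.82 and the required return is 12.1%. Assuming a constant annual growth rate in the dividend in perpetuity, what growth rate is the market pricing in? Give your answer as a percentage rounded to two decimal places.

6.78%

P = D₁/(r−g) ⇒ g = r − D₁/P = 0.121 − $3.98/$74.82 = 0.067806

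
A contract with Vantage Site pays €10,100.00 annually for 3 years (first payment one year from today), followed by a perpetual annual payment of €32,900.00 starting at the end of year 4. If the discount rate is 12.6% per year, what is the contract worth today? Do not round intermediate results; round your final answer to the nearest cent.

PV of 3-year annuity: €10,100.00 × [1 − (1+0.126)^−3] / 0.126 = 24010.55357
Perpetuity value at year 3: €32,900.00 / 0.126 = 261111.11111
PV of perpetuity: 261111.11111 / (1+0.126)^3 = 182898.51582
Total PV = 24010.55357 + 182898.51582 = 206909.06939

€206909.07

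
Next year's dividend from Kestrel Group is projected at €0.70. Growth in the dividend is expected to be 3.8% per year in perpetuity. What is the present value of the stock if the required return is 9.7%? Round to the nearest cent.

Growing perpetuity: P = D₁ / (r − g) = €0.7000 / (0.097 − 0.038) = €11.86

€11.86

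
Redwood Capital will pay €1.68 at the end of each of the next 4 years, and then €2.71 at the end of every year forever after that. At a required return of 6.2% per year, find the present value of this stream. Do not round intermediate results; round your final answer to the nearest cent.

€40.16

PV of 4-year annuity: €1.68 × [1 − (1+0.062)^−4] / 0.062 = 5.79482
Perpetuity value at year 4: €2.71 / 0.062 = 43.70968
PV of perpetuity: 43.70968 / (1+0.062)^4 = 34.36209
Total PV = 5.79482 + 34.36209 = 40.15690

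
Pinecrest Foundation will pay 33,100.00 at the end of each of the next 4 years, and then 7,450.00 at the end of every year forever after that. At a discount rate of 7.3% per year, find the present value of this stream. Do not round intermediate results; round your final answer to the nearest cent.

PV of 4-year annuity: 33,100.00 × [1 − (1+0.073)^−4] / 0.073 = 111361.54294
Perpetuity value at year 4: 7,450.00 / 0.073 = 102054.79452
PV of perpetuity: 102054.79452 / (1+0.073)^4 = 76990.03637
Total PV = 111361.54294 + 76990.03637 = 188351.57931

188351.58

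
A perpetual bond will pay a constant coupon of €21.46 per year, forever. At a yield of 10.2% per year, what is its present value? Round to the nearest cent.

Level perpetuity: PV = C / r = €21.46 / 0.102 = €210.39

€210.39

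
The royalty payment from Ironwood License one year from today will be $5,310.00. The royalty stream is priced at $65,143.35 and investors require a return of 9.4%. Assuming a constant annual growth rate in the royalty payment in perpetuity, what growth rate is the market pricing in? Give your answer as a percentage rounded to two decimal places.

P = D₁/(r−g) ⇒ g = r − D₁/P = 0.094 − $5,310.00/$65,143.35 = 0.012487

1.25%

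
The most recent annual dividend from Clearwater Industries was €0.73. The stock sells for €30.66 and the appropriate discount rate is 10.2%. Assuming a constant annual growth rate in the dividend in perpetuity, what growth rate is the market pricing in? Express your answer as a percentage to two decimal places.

P = D₀(1+g)/(r−g) ⇒ P(r−g) = D₀(1+g) ⇒ g(P+D₀) = P·r − D₀
g = (P·r − D₀)/(P + D₀) = (€30.66×0.102 − €0.73) / (€30.66 + €0.73) = 0.076372

7.64%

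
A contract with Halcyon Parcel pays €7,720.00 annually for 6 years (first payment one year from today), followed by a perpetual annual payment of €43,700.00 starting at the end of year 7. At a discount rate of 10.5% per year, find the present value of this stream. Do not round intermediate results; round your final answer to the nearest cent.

€261757.86

PV of 6-year annuity: €7,720.00 × [1 − (1+0.105)^−6] / 0.105 = 33135.62487
Perpetuity value at year 6: €43,700.00 / 0.105 = 416190.47619
PV of perpetuity: 416190.47619 / (1+0.105)^6 = 228622.23695
Total PV = 33135.62487 + 228622.23695 = 261757.86182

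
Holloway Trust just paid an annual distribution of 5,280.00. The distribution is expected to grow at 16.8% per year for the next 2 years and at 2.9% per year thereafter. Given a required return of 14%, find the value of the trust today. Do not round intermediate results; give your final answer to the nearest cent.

62333.21

D_1 = 6167.04000
D_2 = 7203.10272
Terminal value at year 2: TV = D_2×(1+g_2)/(r−g_2) = 7411.99270/0.111 = 66774.70900
P_0 = D_1/(1+r)^1 + D_2/(1+r)^2 + TV/(1+r)^2
    = 5409.68421 + 5542.55365 + 51380.97030 = 62333.20816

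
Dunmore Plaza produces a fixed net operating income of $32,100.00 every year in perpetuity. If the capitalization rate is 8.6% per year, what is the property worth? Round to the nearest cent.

$373255.81

Level perpetuity: PV = C / r = $32,100.00 / 0.086 = $373,255.81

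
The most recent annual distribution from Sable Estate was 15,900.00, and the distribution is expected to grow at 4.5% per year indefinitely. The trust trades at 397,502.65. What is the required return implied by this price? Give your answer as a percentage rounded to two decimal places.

D₁ = 15,900.00 × 1.045 = 16,615.5000
P = D₁/(r − g) ⇒ r = D₁/P + g = 16,615.5000/397,502.65 + 0.045 = 0.041800 + 0.045 = 0.086800

8.68%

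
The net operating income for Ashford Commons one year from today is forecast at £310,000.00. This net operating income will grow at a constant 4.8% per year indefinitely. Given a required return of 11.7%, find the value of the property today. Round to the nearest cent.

Growing perpetuity: P = D₁ / (r − g) = £310,000.0000 / (0.117 − 0.048) = £4,492,753.62

£4492753.62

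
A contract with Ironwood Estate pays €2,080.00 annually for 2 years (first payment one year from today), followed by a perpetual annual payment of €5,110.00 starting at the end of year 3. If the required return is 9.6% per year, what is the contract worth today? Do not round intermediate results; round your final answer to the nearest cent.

PV of 2-year annuity: €2,080.00 × [1 − (1+0.096)^−2] / 0.096 = 3629.38889
Perpetuity value at year 2: €5,110.00 / 0.096 = 53229.16667
PV of perpetuity: 53229.16667 / (1+0.096)^2 = 44312.73532
Total PV = 3629.38889 + 44312.73532 = 47942.12420

€47942.12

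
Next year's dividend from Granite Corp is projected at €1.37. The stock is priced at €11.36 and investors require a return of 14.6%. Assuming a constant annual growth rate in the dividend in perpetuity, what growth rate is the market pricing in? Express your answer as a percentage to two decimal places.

P = D₁/(r−g) ⇒ g = r − D₁/P = 0.146 − €1.37/€11.36 = 0.025401

2.54%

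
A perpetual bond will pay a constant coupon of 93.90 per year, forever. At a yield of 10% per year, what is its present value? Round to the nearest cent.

Level perpetuity: PV = C / r = 93.90 / 0.1 = 939.00

939.00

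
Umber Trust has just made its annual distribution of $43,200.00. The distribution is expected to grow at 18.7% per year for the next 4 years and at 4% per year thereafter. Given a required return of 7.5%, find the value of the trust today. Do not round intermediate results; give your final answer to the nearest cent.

D_1 = 51278.40000
D_2 = 60867.46080
D_3 = 72249.67597
D_4 = 85760.36538
Terminal value at year 4: TV = D_4×(1+g_2)/(r−g_2) = 89190.77999/0.035 = 2548307.99974
P_0 = D_1/(1+r)^1 + D_2/(1+r)^2 + D_3/(1+r)^3 + D_4/(1+r)^4 + TV/(1+r)^4
    = 47700.83721 + 52670.59885 + 58158.14032 + 64217.40703 + 1908174.38024 = 2130921.36365

$2130921.36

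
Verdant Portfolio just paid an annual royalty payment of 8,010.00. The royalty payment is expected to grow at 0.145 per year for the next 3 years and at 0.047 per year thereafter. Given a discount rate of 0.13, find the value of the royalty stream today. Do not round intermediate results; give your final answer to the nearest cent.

D_1 = 9171.45000
D_2 = 10501.31025
D_3 = 12024.00024
Terminal value at year 3: TV = D_3×(1+g_2)/(r−g_2) = 12589.12825/0.083 = 151676.24394
P_0 = D_1/(1+r)^1 + D_2/(1+r)^2 + D_3/(1+r)^3 + TV/(1+r)^3
    = 8116.32743 + 8224.06629 + 8333.23531 + 105119.24548 = 129792.87452

129792.87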